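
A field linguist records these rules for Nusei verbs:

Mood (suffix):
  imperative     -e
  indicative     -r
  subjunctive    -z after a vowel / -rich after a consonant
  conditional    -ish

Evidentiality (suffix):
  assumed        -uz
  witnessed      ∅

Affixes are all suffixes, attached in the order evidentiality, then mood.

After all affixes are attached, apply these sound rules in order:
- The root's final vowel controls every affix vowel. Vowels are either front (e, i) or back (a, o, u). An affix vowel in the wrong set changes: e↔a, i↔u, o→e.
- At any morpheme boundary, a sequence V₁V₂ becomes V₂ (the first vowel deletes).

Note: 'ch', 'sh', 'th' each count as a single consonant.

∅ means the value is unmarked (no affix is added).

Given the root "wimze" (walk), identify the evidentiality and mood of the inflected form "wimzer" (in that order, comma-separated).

witnessed, indicative

Segment: wimze-r.
evidentiality: ∅ → witnessed.
mood: -r → indicative.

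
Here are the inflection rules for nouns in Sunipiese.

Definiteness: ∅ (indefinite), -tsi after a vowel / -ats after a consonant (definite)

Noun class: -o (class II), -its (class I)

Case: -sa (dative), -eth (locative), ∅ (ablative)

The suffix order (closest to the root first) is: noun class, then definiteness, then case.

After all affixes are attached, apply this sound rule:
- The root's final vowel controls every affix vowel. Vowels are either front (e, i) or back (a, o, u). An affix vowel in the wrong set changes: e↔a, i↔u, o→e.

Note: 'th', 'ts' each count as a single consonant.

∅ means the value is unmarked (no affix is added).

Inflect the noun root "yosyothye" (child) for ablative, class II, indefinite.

yosyothyee

Attach noun class class II -o → yosyothyeo.
definiteness = indefinite: zero marking, form stays yosyothyeo.
case = ablative: zero marking, form stays yosyothyeo.
Apply vowel harmony: yosyothyeo → yosyothyee.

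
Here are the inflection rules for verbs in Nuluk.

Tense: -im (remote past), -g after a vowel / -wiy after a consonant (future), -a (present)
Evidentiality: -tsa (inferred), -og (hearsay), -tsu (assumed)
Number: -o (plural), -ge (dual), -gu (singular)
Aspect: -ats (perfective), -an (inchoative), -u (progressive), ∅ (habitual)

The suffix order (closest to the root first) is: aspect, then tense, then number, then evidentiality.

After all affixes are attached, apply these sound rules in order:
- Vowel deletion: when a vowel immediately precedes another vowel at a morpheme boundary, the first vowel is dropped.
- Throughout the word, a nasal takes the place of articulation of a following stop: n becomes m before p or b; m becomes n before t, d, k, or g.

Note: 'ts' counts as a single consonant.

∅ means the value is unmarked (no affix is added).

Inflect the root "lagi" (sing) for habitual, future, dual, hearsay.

aspect = habitual: zero marking, form stays lagi.
Attach tense future -g (after vowel 'i') → lagig.
Attach number dual -ge → lagigge.
Attach evidentiality hearsay -og → lagiggeog.
Apply vowel deletion: lagiggeog → lagiggog.
Nasal assimilation: no change.

lagiggog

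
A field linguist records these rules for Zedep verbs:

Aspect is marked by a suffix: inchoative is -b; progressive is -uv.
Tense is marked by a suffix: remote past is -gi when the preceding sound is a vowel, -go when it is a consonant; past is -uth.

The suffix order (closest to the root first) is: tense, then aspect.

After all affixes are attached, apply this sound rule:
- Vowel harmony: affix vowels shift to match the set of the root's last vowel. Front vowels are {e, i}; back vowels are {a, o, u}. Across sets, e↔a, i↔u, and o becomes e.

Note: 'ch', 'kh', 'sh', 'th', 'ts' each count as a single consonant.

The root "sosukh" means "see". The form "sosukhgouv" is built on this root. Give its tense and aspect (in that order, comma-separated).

Segment: sosukh-go-uv.
tense: -gi/go → remote past.
aspect: -uv → progressive.

remote past, progressive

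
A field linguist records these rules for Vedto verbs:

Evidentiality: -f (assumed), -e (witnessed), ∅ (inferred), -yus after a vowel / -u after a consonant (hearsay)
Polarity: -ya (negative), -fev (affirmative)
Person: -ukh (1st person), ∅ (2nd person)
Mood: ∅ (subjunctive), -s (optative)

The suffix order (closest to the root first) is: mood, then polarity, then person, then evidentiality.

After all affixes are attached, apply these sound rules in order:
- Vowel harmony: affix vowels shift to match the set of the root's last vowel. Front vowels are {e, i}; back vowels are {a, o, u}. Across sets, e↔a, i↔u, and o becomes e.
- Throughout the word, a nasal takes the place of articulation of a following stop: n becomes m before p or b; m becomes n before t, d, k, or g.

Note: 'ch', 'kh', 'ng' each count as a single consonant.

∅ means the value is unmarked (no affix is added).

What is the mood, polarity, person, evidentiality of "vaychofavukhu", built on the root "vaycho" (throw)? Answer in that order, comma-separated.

Segment: vaycho-fev-ukh-u.
mood: ∅ → subjunctive.
polarity: -fev → affirmative.
person: -ukh → 1st person.
evidentiality: -yus/u → hearsay.

subjunctive, affirmative, 1st person, hearsay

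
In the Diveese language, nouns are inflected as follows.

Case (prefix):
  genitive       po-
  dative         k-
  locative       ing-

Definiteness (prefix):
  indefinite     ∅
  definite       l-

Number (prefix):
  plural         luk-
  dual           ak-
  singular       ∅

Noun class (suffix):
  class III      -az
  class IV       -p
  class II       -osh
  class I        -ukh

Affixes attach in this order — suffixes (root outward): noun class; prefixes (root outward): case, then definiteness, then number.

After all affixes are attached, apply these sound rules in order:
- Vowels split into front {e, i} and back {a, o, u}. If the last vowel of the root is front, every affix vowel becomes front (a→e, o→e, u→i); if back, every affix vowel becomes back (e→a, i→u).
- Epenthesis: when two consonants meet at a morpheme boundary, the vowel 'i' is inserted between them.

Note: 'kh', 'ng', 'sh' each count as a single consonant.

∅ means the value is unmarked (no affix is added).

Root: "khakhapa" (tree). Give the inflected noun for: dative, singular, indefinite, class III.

Attach case dative k- → kkhakhapa.
definiteness = indefinite: zero marking, form stays kkhakhapa.
Attach noun class class III -az → kkhakhapaaz.
number = singular: zero marking, form stays kkhakhapaaz.
Vowel harmony: no change.
Apply epenthesis: kkhakhapaaz → kikhakhapaaz.

kikhakhapaaz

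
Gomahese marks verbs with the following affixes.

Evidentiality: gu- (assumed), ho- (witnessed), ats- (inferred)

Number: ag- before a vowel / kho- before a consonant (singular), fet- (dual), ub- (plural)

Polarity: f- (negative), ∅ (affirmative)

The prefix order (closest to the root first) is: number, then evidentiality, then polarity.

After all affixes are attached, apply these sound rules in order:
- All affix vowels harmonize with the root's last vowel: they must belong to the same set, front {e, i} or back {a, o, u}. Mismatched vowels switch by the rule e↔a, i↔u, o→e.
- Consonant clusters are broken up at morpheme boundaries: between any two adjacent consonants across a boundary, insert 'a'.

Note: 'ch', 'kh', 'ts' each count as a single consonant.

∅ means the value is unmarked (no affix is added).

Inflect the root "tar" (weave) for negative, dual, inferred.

fatsafatatar

Attach number dual fet- → fettar.
Attach evidentiality inferred ats- → atsfettar.
Attach polarity negative f- → fatsfettar.
Apply vowel harmony: fatsfettar → fatsfattar.
Apply epenthesis: fatsfattar → fatsafatatar.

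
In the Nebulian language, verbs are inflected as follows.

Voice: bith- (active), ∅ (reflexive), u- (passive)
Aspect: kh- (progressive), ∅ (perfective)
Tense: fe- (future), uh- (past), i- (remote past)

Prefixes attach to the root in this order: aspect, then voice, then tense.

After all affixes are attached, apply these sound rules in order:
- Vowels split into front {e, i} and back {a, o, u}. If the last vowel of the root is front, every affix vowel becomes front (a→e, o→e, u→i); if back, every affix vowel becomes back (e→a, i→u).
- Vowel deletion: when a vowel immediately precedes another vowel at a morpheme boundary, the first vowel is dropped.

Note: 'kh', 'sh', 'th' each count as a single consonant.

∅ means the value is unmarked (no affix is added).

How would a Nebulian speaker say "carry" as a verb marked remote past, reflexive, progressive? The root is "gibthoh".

ukhgibthoh

Attach aspect progressive kh- → khgibthoh.
voice = reflexive: zero marking, form stays khgibthoh.
Attach tense remote past i- → ikhgibthoh.
Apply vowel harmony: ikhgibthoh → ukhgibthoh.
Vowel deletion: no change.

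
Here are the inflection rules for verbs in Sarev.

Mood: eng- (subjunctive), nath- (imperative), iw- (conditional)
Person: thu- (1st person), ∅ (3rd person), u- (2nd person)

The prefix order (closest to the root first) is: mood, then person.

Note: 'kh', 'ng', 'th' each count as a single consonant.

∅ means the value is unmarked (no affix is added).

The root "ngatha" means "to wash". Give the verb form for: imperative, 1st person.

Attach mood imperative nath- → nathngatha.
Attach person 1st person thu- → thunathngatha.

thunathngatha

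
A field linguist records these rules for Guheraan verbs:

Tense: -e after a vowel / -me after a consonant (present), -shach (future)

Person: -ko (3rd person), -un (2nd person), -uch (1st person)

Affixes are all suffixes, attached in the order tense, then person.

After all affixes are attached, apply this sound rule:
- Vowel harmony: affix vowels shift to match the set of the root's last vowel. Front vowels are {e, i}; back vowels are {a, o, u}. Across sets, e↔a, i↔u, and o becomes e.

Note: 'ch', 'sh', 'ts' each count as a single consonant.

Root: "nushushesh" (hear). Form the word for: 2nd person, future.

nushusheshshechin

Attach tense future -shach → nushusheshshach.
Attach person 2nd person -un → nushusheshshachun.
Apply vowel harmony: nushusheshshachun → nushusheshshechin.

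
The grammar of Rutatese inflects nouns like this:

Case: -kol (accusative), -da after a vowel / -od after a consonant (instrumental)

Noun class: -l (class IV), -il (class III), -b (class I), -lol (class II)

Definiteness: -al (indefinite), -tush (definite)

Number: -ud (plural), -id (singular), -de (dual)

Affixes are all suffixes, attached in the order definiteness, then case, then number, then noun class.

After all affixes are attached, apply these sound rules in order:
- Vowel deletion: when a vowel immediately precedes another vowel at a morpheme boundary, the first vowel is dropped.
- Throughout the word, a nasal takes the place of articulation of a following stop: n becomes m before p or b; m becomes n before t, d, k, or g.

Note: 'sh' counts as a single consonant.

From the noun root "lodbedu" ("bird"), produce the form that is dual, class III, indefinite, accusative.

lodbedalkoldil

Attach definiteness indefinite -al → lodbedual.
Attach case accusative -kol → lodbedualkol.
Attach number dual -de → lodbedualkolde.
Attach noun class class III -il → lodbedualkoldeil.
Apply vowel deletion: lodbedualkoldeil → lodbedalkoldil.
Nasal assimilation: no change.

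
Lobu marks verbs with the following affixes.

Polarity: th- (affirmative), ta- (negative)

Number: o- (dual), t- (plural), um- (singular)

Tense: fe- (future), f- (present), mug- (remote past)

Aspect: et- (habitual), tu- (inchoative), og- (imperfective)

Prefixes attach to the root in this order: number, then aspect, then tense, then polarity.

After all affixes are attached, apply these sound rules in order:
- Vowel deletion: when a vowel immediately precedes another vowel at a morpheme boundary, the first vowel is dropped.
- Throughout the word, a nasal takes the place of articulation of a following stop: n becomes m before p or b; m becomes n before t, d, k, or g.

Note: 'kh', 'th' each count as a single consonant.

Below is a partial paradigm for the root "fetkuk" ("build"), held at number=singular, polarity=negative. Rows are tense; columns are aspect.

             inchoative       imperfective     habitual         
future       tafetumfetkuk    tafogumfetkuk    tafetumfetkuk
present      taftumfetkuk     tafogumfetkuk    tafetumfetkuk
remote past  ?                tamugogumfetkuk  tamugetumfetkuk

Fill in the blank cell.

Attach number singular um- → umfetkuk.
Attach aspect inchoative tu- → tuumfetkuk.
Attach tense remote past mug- → mugtuumfetkuk.
Attach polarity negative ta- → tamugtuumfetkuk.
Apply vowel deletion: tamugtuumfetkuk → tamugtumfetkuk.
Nasal assimilation: no change.

tamugtumfetkuk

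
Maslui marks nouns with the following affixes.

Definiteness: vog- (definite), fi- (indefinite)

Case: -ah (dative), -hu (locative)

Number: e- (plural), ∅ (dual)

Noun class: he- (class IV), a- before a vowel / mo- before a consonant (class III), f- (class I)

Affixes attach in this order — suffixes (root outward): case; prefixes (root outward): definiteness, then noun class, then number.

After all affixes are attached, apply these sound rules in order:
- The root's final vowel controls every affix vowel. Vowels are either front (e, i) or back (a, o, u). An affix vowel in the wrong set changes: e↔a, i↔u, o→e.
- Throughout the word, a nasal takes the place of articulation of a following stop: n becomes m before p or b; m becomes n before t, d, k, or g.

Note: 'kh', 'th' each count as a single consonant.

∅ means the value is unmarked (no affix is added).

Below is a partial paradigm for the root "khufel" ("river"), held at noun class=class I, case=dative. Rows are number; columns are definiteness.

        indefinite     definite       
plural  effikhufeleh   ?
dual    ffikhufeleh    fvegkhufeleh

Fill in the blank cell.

efvegkhufeleh

Attach definiteness definite vog- → vogkhufel.
Attach noun class class I f- → fvogkhufel.
Attach number plural e- → efvogkhufel.
Attach case dative -ah → efvogkhufelah.
Apply vowel harmony: efvogkhufelah → efvegkhufeleh.
Nasal assimilation: no change.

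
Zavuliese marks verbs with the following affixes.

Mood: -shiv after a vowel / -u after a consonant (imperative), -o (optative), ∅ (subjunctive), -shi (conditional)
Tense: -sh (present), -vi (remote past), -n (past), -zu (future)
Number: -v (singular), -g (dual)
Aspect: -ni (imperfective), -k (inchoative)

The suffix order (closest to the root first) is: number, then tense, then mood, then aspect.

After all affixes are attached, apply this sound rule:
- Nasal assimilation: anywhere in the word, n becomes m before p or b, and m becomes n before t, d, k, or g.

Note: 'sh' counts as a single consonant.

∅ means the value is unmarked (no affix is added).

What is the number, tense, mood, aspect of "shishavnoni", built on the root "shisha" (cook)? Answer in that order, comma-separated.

Segment: shisha-v-n-o-ni.
number: -v → singular.
tense: -n → past.
mood: -o → optative.
aspect: -ni → imperfective.

singular, past, optative, imperfective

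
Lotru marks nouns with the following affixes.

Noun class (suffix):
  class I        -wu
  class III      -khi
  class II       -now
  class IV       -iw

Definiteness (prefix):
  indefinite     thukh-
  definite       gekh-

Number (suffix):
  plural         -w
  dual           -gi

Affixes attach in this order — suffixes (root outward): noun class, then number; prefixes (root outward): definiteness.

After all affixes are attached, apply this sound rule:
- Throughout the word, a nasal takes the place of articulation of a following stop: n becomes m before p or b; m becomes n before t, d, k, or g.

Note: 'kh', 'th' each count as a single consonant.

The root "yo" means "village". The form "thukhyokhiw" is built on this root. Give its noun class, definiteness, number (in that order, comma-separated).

class III, indefinite, plural

Segment: thukh-yo-khi-w.
noun class: -khi → class III.
definiteness: thukh- → indefinite.
number: -w → plural.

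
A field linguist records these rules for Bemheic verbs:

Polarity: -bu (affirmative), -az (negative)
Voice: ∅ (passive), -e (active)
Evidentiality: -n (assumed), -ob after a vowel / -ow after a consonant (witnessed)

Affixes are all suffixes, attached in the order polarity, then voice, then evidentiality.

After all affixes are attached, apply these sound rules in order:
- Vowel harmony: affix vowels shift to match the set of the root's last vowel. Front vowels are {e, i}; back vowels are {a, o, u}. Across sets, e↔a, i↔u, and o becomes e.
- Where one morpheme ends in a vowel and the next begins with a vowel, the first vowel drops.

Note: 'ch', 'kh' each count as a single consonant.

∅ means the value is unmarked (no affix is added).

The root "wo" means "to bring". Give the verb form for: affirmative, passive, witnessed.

Attach polarity affirmative -bu → wobu.
voice = passive: zero marking, form stays wobu.
Attach evidentiality witnessed -ob (after vowel 'u') → wobuob.
Vowel harmony: no change.
Apply vowel deletion: wobuob → wobob.

wobob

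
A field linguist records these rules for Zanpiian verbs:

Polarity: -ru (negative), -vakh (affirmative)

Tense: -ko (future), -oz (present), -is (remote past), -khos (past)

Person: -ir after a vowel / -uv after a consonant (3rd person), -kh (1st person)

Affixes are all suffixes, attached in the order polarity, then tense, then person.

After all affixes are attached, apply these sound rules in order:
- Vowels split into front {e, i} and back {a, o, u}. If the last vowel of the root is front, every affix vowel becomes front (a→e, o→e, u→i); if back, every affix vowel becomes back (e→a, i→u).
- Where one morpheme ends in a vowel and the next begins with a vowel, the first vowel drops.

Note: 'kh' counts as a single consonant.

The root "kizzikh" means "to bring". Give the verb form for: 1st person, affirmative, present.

Attach polarity affirmative -vakh → kizzikhvakh.
Attach tense present -oz → kizzikhvakhoz.
Attach person 1st person -kh → kizzikhvakhozkh.
Apply vowel harmony: kizzikhvakhozkh → kizzikhvekhezkh.
Vowel deletion: no change.

kizzikhvekhezkh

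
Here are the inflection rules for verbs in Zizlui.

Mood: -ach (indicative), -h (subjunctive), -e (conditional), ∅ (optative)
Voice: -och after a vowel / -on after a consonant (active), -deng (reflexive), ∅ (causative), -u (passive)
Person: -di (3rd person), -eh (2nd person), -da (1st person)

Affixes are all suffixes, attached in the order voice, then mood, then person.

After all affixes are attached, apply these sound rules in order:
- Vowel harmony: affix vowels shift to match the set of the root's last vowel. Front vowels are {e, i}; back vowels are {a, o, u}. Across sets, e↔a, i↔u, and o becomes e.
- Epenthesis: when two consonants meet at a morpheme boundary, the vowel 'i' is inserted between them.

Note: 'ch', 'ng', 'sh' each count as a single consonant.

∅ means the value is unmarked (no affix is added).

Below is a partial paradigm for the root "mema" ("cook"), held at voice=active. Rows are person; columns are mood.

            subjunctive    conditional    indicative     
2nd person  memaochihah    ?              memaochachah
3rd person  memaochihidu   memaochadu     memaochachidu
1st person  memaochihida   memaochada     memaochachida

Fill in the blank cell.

memaochaah

Attach voice active -och (after vowel 'a') → memaoch.
Attach mood conditional -e → memaoche.
Attach person 2nd person -eh → memaocheeh.
Apply vowel harmony: memaocheeh → memaochaah.
Epenthesis: no change.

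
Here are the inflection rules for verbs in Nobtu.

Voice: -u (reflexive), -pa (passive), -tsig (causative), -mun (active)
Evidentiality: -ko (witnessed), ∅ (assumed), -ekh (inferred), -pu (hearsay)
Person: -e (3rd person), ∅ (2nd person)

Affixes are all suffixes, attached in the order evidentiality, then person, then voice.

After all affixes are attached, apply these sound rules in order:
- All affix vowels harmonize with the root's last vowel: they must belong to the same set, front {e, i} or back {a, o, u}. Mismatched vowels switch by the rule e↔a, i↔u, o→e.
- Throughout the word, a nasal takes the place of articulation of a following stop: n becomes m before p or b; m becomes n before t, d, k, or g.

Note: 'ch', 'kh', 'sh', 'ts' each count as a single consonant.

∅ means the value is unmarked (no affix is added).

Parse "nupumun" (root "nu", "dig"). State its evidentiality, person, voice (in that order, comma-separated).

hearsay, 2nd person, active

Segment: nu-pu-mun.
evidentiality: -pu → hearsay.
person: ∅ → 2nd person.
voice: -mun → active.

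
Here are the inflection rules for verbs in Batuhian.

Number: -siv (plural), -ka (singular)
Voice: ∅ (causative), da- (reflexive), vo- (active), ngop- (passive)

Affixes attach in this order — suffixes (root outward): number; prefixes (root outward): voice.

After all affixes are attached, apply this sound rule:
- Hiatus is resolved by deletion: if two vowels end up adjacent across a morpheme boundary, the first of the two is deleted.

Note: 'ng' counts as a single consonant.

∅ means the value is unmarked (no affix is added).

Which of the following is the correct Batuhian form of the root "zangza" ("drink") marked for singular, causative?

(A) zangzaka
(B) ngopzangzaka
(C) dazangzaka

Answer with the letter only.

Attach number singular -ka → zangzaka.
voice = causative: zero marking, form stays zangzaka.
Vowel deletion: no change.
So the correct form is zangzaka, option (A).
(C) dazangzaka is wrong: it uses reflexive instead of causative for voice.
(B) ngopzangzaka is wrong: it uses passive instead of causative for voice.

A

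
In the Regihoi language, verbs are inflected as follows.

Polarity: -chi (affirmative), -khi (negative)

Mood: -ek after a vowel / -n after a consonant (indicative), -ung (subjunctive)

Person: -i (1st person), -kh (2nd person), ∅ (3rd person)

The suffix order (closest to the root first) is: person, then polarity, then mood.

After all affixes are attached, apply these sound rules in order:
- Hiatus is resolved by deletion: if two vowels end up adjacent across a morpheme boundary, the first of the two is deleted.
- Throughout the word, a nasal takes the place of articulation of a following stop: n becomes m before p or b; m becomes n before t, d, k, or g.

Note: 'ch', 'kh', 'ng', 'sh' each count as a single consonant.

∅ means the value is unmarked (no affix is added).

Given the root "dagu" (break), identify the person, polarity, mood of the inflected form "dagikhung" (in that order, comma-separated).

Segment: dagu-i-khi-ung.
person: -i → 1st person.
polarity: -khi → negative.
mood: -ung → subjunctive.

1st person, negative, subjunctive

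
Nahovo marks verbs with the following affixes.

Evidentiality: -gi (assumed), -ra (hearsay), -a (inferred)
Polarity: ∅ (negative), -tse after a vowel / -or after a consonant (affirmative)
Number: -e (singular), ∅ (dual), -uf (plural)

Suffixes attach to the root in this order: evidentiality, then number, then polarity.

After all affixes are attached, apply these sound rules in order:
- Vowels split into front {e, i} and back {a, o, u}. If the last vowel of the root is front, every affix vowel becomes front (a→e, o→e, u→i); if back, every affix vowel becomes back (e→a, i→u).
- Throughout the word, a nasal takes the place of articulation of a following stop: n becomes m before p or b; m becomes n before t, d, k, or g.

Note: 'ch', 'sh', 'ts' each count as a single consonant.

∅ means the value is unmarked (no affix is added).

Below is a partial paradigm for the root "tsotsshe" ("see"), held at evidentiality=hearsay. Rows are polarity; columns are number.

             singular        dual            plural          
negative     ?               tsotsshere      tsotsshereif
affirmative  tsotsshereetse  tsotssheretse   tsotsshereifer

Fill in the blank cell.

Attach evidentiality hearsay -ra → tsotsshera.
Attach number singular -e → tsotssherae.
polarity = negative: zero marking, form stays tsotssherae.
Apply vowel harmony: tsotssherae → tsotssheree.
Nasal assimilation: no change.

tsotssheree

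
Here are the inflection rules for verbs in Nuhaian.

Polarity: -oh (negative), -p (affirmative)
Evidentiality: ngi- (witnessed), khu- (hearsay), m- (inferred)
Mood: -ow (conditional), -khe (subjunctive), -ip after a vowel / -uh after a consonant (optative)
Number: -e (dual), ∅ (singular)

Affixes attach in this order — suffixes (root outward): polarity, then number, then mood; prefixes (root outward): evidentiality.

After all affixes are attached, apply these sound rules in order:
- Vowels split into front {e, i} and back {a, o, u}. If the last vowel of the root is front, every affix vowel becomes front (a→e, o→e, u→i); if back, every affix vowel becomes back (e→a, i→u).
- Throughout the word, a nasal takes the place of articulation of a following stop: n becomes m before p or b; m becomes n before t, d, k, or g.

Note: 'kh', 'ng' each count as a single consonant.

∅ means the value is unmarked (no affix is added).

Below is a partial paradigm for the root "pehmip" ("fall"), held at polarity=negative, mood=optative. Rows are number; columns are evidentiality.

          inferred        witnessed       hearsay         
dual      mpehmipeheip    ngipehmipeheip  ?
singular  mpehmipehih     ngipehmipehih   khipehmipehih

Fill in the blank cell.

khipehmipeheip

Attach polarity negative -oh → pehmipoh.
Attach number dual -e → pehmipohe.
Attach mood optative -ip (after vowel 'e') → pehmipoheip.
Attach evidentiality hearsay khu- → khupehmipoheip.
Apply vowel harmony: khupehmipoheip → khipehmipeheip.
Nasal assimilation: no change.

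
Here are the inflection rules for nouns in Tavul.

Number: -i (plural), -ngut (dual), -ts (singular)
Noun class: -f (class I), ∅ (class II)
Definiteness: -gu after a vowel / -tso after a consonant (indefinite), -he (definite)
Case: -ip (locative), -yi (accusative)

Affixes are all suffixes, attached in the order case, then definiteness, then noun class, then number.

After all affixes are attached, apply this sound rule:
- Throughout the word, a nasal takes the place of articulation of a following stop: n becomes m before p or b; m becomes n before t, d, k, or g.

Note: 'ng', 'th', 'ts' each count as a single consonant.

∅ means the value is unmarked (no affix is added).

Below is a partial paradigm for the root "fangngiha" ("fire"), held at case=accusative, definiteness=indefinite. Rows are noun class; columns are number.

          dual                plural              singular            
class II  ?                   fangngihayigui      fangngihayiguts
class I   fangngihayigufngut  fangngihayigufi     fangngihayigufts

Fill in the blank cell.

Attach case accusative -yi → fangngihayi.
Attach definiteness indefinite -gu (after vowel 'i') → fangngihayigu.
noun class = class II: zero marking, form stays fangngihayigu.
Attach number dual -ngut → fangngihayigungut.
Nasal assimilation: no change.

fangngihayigungut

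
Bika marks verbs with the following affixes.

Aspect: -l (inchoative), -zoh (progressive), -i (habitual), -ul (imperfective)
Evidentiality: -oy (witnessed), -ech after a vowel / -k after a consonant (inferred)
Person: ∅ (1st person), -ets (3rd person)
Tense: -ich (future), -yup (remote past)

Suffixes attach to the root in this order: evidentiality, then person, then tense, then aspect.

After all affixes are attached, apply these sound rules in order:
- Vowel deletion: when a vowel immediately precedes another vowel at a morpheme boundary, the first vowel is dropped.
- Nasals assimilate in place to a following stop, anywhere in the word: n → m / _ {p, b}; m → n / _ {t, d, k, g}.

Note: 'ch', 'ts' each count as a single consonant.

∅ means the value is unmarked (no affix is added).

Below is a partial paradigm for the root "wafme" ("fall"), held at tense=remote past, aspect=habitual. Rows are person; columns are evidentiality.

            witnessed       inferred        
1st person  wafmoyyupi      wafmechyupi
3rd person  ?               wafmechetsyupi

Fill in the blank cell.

Attach evidentiality witnessed -oy → wafmeoy.
Attach person 3rd person -ets → wafmeoyets.
Attach tense remote past -yup → wafmeoyetsyup.
Attach aspect habitual -i → wafmeoyetsyupi.
Apply vowel deletion: wafmeoyetsyupi → wafmoyetsyupi.
Nasal assimilation: no change.

wafmoyetsyupi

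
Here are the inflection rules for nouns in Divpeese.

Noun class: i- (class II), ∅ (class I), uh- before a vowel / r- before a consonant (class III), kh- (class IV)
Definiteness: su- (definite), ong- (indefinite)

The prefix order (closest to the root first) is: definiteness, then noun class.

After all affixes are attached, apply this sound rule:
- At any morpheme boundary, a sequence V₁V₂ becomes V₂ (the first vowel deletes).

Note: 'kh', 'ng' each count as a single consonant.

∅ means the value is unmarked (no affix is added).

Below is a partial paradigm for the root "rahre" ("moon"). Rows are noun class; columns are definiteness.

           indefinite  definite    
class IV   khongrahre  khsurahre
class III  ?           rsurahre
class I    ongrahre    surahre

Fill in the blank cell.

uhongrahre

Attach definiteness indefinite ong- → ongrahre.
Attach noun class class III uh- (before vowel 'o') → uhongrahre.
Vowel deletion: no change.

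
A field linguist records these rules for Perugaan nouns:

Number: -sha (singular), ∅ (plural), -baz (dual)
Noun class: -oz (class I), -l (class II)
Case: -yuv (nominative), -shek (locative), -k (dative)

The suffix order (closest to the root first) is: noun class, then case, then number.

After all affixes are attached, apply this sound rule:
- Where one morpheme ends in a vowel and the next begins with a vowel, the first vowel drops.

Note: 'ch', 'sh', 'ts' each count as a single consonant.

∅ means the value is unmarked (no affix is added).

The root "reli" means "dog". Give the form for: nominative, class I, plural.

Attach noun class class I -oz → relioz.
Attach case nominative -yuv → reliozyuv.
number = plural: zero marking, form stays reliozyuv.
Apply vowel deletion: reliozyuv → relozyuv.

relozyuv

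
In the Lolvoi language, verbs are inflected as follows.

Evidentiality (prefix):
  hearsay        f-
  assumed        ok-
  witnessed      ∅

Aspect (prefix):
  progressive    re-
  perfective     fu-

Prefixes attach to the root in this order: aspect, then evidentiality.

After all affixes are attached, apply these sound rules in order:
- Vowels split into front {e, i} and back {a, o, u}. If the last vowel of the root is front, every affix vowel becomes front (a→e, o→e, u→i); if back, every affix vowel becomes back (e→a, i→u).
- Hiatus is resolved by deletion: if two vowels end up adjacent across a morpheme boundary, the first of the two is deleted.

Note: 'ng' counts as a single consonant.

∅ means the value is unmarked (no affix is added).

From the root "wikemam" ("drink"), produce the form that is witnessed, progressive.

rawikemam

Attach aspect progressive re- → rewikemam.
evidentiality = witnessed: zero marking, form stays rewikemam.
Apply vowel harmony: rewikemam → rawikemam.
Vowel deletion: no change.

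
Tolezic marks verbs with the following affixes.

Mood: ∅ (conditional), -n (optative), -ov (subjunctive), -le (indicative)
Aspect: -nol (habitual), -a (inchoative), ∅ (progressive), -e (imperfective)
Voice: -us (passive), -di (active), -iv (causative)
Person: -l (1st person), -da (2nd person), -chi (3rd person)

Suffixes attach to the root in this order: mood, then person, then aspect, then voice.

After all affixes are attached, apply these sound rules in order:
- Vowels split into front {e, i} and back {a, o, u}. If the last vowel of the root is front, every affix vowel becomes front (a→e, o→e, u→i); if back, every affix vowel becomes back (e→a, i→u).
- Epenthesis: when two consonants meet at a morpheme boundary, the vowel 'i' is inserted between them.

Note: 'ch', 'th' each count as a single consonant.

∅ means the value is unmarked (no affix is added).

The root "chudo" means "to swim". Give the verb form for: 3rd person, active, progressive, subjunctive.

chudoovichudu

Attach mood subjunctive -ov → chudoov.
Attach person 3rd person -chi → chudoovchi.
aspect = progressive: zero marking, form stays chudoovchi.
Attach voice active -di → chudoovchidi.
Apply vowel harmony: chudoovchidi → chudoovchudu.
Apply epenthesis: chudoovchudu → chudoovichudu.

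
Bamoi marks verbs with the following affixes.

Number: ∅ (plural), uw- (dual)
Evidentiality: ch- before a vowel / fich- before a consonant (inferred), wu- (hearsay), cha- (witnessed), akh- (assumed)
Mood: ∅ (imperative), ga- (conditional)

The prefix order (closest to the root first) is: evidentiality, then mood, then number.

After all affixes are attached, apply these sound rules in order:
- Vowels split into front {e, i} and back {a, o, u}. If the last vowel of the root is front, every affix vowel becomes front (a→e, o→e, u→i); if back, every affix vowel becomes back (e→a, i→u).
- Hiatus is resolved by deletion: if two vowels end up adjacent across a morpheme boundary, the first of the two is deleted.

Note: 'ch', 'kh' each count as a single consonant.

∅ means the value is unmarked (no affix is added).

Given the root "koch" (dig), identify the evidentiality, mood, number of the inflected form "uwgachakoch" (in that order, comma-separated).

witnessed, conditional, dual

Segment: uw-ga-cha-koch.
evidentiality: cha- → witnessed.
mood: ga- → conditional.
number: uw- → dual.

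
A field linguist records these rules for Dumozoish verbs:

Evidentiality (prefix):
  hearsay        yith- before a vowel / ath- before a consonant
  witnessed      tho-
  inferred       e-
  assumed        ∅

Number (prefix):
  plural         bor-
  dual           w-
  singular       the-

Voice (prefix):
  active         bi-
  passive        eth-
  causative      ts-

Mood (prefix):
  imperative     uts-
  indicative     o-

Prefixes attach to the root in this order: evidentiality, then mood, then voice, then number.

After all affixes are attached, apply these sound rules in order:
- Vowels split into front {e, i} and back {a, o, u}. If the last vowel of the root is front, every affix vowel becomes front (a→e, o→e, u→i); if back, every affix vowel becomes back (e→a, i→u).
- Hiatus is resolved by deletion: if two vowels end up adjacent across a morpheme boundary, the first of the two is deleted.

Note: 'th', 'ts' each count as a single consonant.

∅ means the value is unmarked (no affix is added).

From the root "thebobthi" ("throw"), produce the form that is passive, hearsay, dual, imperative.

wethitseththebobthi

Attach evidentiality hearsay ath- (before consonant 'th') → aththebobthi.
Attach mood imperative uts- → utsaththebobthi.
Attach voice passive eth- → ethutsaththebobthi.
Attach number dual w- → wethutsaththebobthi.
Apply vowel harmony: wethutsaththebobthi → wethitseththebobthi.
Vowel deletion: no change.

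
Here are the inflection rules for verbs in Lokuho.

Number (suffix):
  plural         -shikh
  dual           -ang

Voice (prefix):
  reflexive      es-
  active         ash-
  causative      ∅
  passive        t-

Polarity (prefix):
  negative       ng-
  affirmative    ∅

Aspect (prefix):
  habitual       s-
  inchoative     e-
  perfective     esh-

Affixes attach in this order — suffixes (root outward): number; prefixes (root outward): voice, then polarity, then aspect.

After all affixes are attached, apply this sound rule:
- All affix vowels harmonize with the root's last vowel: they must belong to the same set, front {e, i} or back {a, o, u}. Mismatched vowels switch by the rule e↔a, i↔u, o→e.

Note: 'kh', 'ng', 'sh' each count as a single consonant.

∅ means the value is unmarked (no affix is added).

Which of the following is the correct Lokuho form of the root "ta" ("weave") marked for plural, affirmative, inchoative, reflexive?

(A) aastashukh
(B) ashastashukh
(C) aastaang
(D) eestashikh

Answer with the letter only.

Attach number plural -shikh → tashikh.
Attach voice reflexive es- → estashikh.
polarity = affirmative: zero marking, form stays estashikh.
Attach aspect inchoative e- → eestashikh.
Apply vowel harmony: eestashikh → aastashukh.
So the correct form is aastashukh, option (A).
(D) eestashikh is wrong: it fails to apply the sound rule(s).
(C) aastaang is wrong: it uses dual instead of plural for number.
(B) ashastashukh is wrong: it uses perfective instead of inchoative for aspect.

A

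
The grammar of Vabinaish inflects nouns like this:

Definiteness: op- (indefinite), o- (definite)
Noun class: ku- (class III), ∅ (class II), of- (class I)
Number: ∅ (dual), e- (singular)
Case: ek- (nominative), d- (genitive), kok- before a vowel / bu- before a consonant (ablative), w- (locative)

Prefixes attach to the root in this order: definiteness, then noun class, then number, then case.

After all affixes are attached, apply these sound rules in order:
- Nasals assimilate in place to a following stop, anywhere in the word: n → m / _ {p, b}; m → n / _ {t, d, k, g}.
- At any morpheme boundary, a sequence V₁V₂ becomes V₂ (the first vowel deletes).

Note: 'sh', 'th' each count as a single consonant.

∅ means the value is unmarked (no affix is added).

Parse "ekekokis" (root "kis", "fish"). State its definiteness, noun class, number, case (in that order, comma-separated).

Segment: ek-e-ku-o-kis.
definiteness: o- → definite.
noun class: ku- → class III.
number: e- → singular.
case: ek- → nominative.

definite, class III, singular, nominative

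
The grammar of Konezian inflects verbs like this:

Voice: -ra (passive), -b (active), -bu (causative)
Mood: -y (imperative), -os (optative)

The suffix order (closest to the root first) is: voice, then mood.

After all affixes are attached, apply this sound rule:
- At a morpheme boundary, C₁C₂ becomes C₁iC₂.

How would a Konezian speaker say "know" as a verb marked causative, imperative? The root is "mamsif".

mamsifibuy

Attach voice causative -bu → mamsifbu.
Attach mood imperative -y → mamsifbuy.
Apply epenthesis: mamsifbuy → mamsifibuy.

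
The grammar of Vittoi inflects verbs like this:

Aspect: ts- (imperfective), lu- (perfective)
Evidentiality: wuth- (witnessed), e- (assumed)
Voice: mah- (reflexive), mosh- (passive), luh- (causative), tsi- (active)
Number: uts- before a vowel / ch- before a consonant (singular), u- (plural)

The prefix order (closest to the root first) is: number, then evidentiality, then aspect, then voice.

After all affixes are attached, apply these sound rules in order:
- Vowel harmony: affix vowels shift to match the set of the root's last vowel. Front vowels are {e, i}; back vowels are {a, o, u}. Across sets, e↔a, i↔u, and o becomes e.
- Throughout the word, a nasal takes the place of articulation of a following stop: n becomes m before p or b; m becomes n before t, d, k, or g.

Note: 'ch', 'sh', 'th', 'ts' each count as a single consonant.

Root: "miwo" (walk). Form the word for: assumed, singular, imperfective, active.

Attach number singular ch- (before consonant 'm') → chmiwo.
Attach evidentiality assumed e- → echmiwo.
Attach aspect imperfective ts- → tsechmiwo.
Attach voice active tsi- → tsitsechmiwo.
Apply vowel harmony: tsitsechmiwo → tsutsachmiwo.
Nasal assimilation: no change.

tsutsachmiwo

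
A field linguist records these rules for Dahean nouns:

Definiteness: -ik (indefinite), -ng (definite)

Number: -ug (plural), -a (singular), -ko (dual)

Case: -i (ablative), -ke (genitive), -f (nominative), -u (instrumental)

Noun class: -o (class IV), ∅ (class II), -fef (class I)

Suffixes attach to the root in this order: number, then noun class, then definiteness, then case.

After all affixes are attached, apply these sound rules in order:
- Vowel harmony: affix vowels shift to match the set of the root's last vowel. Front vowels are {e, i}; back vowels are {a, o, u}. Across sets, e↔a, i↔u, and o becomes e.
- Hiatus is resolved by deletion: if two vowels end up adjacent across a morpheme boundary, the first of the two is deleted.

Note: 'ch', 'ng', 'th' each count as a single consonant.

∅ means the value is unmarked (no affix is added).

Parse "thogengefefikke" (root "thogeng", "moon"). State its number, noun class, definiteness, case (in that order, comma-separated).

singular, class I, indefinite, genitive

Segment: thogeng-a-fef-ik-ke.
number: -a → singular.
noun class: -fef → class I.
definiteness: -ik → indefinite.
case: -ke → genitive.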